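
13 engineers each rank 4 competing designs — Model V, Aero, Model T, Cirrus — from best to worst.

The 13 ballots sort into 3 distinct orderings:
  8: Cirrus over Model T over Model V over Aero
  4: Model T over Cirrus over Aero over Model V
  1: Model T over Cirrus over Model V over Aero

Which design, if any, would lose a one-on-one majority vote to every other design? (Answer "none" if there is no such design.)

Head-to-head results (13 engineers):
Model V vs Aero: Model V wins 9–4.
Model V vs Model T: Model T, 13–0.
Model V vs Cirrus: 0 for Model V, 13 for Cirrus — Cirrus by 13–0.
Aero–Model T: Model T 13–0.
Aero vs Cirrus: Cirrus wins 13–0.
Model T vs Cirrus: Model T preferred on 4+1 = 5 ballots; Cirrus wins 8–5.
Aero loses to every other design — it is the Condorcet loser.

Aero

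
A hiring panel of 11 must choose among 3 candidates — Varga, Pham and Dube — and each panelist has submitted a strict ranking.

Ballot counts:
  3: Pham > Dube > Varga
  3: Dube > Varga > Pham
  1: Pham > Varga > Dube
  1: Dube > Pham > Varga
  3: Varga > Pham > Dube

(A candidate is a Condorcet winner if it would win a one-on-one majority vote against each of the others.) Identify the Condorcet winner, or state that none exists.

Pairwise majorities:
Varga vs Pham: Varga, 6–5.
Varga vs Dube: Dube, 7–4.
Pham vs Dube: Pham wins 7–4.
Every candidate loses at least once (Varga loses to Dube; Pham loses to Varga; Dube loses to Pham). The majority relation contains the cycle Varga > Pham > Dube > Varga, so there is no Condorcet winner.

none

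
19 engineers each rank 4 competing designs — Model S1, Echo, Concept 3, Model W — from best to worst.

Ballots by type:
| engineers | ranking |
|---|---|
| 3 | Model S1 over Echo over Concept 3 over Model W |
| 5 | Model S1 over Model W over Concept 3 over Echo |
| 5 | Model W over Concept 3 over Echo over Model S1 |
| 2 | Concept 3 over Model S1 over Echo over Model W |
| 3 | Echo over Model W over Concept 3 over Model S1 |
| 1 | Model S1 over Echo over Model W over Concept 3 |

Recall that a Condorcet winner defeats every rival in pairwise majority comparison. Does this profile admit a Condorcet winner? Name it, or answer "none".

none

Pairwise majorities:
Model S1 vs Echo: Model S1 wins 11–8.
Model S1–Concept 3: Concept 3 10–9.
Model S1 vs Model W: Model S1 wins 11–8.
Echo–Concept 3: Concept 3 12–7.
Echo vs Model W: Model W wins 10–9.
Concept 3–Model W: Model W 14–5.
Each design drops at least one matchup (Model S1 loses to Concept 3; Echo loses to Model S1; Concept 3 loses to Model W; Model W loses to Model S1); the cycle Model S1 beats Model W beats Concept 3 beats Model S1 rules out a Condorcet winner.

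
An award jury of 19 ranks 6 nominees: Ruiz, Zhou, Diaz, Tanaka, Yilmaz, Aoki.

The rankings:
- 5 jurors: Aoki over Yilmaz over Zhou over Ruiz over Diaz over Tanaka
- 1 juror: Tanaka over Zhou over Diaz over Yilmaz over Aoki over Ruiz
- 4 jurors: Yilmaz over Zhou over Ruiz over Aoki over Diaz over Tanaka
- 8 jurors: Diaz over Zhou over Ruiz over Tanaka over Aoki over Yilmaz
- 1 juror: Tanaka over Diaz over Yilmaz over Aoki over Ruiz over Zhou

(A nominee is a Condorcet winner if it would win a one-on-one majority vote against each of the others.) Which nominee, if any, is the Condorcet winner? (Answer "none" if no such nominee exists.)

none

Check each pair by majority over 19 ballots:
Ruiz vs Zhou: Zhou wins 18–1.
Ruiz–Diaz: Diaz 10–9.
Ruiz–Tanaka: Ruiz 17–2.
Ruiz vs Yilmaz: Yilmaz, 11–8.
Ruiz–Aoki: Ruiz 12–7.
Zhou vs Diaz: Zhou, 10–9.
Zhou–Tanaka: Zhou 17–2.
Zhou–Yilmaz: Yilmaz 10–9.
Zhou vs Aoki: Zhou wins 13–6.
Diaz–Tanaka: Diaz 17–2.
Diaz vs Yilmaz: Diaz wins 10–9.
Diaz–Aoki: Diaz 10–9.
Tanaka vs Yilmaz: Tanaka, 10–9.
Tanaka–Aoki: Tanaka 10–9.
Yilmaz vs Aoki: Aoki, 13–6.
Every nominee loses at least once (Ruiz loses to Zhou; Zhou loses to Yilmaz; Diaz loses to Zhou; Tanaka loses to Ruiz; Yilmaz loses to Diaz; Aoki loses to Ruiz). The majority relation contains the cycle Ruiz → Tanaka → Yilmaz → Ruiz, so there is no Condorcet winner.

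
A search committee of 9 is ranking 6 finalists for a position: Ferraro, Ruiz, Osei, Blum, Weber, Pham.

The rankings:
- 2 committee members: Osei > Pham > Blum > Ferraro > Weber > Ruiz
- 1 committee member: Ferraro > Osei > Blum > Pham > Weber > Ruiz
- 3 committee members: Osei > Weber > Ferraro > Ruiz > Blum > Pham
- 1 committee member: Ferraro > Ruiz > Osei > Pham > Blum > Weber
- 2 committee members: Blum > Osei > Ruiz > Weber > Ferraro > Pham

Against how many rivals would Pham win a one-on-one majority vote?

Pham against each rival (9 committee members):
Pham vs Ferraro: Ferraro wins 7–2.
Pham vs Ruiz: Pham preferred on 2+1 = 3 ballots; Ruiz wins 6–3.
Pham vs Osei: Osei wins 9–0.
Pham vs Blum: 2+1 = 3 for Pham, 6 for Blum — Blum by 6–3.
Pham vs Weber: Weber, 5–4.
Pham beats no one; loses to Ferraro, Ruiz, Osei, Blum, Weber — 0 pairwise wins.

0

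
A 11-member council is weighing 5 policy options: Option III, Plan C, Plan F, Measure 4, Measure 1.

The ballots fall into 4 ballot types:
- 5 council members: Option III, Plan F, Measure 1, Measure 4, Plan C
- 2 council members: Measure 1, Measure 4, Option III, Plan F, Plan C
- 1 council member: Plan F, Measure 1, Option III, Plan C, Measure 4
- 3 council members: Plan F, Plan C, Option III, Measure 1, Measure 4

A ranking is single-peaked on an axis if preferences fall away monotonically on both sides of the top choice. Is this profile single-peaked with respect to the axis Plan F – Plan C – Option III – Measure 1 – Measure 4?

no

Axis positions: Plan F=1, Plan C=2, Option III=3, Measure 1=4, Measure 4=5.
Ballot type 1: ranking walks positions 3-1-4-5-2; Plan F is ranked above Plan C even though Plan C lies between Plan F and the peak Option III on the axis — preferences dip and rise again. Not single-peaked.
Ballot type 2: ranking walks positions 4-5-3-1-2; Plan F is ranked above Plan C even though Plan C lies between Plan F and the peak Measure 1 on the axis — preferences dip and rise again. Not single-peaked.
Ballot type 3: ranking walks positions 1-4-3-2-5; Measure 1 is ranked above Plan C even though Plan C lies between Measure 1 and the peak Plan F on the axis — preferences dip and rise again. Not single-peaked.
Ballot type 4 (peak Plan F at position 1): ranking walks positions 1-2-3-4-5, expanding outward from the peak — single-peaked.
Ballot type 1 violates single-peakedness, so the profile is not single-peaked on this axis.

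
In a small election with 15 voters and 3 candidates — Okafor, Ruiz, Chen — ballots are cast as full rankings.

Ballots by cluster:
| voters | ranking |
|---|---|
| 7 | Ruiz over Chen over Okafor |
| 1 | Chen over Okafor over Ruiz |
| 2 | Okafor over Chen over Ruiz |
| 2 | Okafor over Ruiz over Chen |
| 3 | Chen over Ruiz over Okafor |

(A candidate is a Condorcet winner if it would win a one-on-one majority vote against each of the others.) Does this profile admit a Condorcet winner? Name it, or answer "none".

Ruiz

Head-to-head results (15 voters):
Okafor–Ruiz: Ruiz 10–5.
Okafor vs Chen: Chen, 11–4.
Ruiz vs Chen: Ruiz, 9–6.
Ruiz beats each of Okafor, Chen — Ruiz is the Condorcet winner.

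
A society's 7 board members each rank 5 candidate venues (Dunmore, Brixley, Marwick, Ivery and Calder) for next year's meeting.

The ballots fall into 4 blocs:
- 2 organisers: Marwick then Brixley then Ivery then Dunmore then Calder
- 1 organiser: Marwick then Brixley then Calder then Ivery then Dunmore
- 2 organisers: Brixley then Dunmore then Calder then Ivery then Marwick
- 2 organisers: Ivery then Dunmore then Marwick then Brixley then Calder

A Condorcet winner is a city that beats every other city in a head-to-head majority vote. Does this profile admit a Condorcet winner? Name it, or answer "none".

none

Pairwise majorities:
Dunmore–Brixley: Brixley 5–2.
Dunmore vs Marwick: Dunmore wins 4–3.
Dunmore–Ivery: Ivery 5–2.
Dunmore vs Calder: Dunmore wins 6–1.
Brixley–Marwick: Marwick 5–2.
Brixley–Ivery: Brixley 5–2.
Brixley vs Calder: Brixley, 7–0.
Marwick vs Ivery: Ivery wins 4–3.
Marwick–Calder: Marwick 5–2.
Ivery vs Calder: Ivery, 4–3.
Each city drops at least one matchup (Dunmore loses to Brixley; Brixley loses to Marwick; Marwick loses to Dunmore; Ivery loses to Brixley; Calder loses to Dunmore); the cycle Dunmore → Marwick → Brixley → Dunmore rules out a Condorcet winner.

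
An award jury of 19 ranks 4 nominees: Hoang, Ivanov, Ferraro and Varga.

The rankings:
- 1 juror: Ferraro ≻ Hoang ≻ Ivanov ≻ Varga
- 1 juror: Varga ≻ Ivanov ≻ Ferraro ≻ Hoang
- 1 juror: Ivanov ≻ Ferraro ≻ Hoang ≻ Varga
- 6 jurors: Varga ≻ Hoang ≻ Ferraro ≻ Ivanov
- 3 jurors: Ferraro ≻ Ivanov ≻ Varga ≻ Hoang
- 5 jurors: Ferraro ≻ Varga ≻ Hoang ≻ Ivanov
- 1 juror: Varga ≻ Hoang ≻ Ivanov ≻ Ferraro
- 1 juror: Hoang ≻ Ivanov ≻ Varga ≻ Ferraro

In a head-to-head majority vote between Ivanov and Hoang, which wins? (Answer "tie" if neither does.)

Ballots ranking Ivanov above Hoang: 1 + 1 + 3 = 5.
Ballots ranking Hoang above Ivanov: 19 − 5 = 14.
Hoang wins the head-to-head 14–5.

Hoang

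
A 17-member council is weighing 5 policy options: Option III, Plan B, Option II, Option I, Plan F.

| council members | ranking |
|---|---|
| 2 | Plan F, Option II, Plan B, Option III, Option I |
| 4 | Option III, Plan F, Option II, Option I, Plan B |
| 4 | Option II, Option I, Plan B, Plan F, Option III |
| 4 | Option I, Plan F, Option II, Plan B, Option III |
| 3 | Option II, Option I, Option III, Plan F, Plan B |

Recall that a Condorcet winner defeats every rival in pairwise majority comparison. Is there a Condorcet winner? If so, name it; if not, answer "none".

none

Pairwise majorities:
Option III vs Plan B: Option III is ranked higher on 4+3 = 7 ballots, Plan B on 10. Plan B wins 10–7.
Option III vs Option II: 4 to 13, Option II.
Option III vs Option I: Option III preferred on 2+4 = 6 ballots; Option I wins 11–6.
Option III vs Plan F: Option III is ranked higher on 4+3 = 7 ballots, Plan F on 10. Plan F wins 10–7.
Plan B vs Option II: Plan B preferred on 0 ballots; Option II wins 17–0.
Plan B vs Option I: Plan B preferred on 2 ballots; Option I wins 15–2.
Plan B vs Plan F: 4 to 13, Plan F.
Option II vs Option I: 2+4+4+3 = 13 for Option II, 4 for Option I — Option II by 13–4.
Option II vs Plan F: Option II preferred on 4+3 = 7 ballots; Plan F wins 10–7.
Option I vs Plan F: Option I is ranked higher on 4+4+3 = 11 ballots, Plan F on 6. Option I wins 11–6.
No option is unbeaten: Option III loses to Plan B; Plan B loses to Option II; Option II loses to Plan F; Option I loses to Option II; Plan F loses to Option I. In particular Option II → Option I → Plan F → Option II is a majority cycle — no Condorcet winner exists.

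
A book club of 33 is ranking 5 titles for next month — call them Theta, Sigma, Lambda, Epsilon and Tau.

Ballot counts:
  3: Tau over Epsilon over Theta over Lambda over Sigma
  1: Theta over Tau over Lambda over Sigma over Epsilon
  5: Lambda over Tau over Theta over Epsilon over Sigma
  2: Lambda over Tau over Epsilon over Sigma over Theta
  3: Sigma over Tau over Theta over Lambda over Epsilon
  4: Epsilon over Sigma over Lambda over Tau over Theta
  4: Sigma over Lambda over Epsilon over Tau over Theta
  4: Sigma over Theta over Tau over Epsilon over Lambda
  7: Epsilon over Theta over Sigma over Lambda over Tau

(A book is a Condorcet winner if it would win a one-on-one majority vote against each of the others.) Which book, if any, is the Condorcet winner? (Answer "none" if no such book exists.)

Check each pair by majority over 33 ballots:
Theta vs Sigma: Theta is ranked higher on 3+1+5+7 = 16 ballots, Sigma on 17. Sigma wins 17–16.
Theta vs Lambda: 18 to 15, Theta.
Theta vs Epsilon: Theta is ranked higher on 1+5+3+4 = 13 ballots, Epsilon on 20. Epsilon wins 20–13.
Theta vs Tau: Theta preferred on 1+4+7 = 12 ballots; Tau wins 21–12.
Sigma vs Lambda: 22 to 11, Sigma.
Sigma vs Epsilon: Sigma is ranked higher on 1+3+4+4 = 12 ballots, Epsilon on 21. Epsilon wins 21–12.
Sigma vs Tau: 22 to 11, Sigma.
Lambda vs Epsilon: Lambda is ranked higher on 1+5+2+3+4 = 15 ballots, Epsilon on 18. Epsilon wins 18–15.
Lambda vs Tau: Lambda preferred on 5+2+4+4+7 = 22 ballots; Lambda wins 22–11.
Epsilon vs Tau: 15 to 18, Tau.
Every book loses at least once (Theta loses to Sigma; Sigma loses to Epsilon; Lambda loses to Theta; Epsilon loses to Tau; Tau loses to Sigma). The majority relation contains the cycle Theta beats Lambda beats Tau beats Theta, so there is no Condorcet winner.

none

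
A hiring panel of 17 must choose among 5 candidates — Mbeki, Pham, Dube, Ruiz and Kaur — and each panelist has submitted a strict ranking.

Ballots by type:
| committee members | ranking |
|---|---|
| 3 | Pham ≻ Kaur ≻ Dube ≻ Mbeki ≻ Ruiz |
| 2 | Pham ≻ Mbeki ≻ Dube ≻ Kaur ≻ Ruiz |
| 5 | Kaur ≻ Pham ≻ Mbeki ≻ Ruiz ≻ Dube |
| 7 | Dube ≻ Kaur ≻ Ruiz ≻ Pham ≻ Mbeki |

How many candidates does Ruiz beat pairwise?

Ruiz against each rival (17 committee members):
Ruiz vs Mbeki: 7 for Ruiz, 10 for Mbeki — Mbeki by 10–7.
Ruiz vs Pham: Ruiz preferred on 7 ballots; Pham wins 10–7.
Ruiz vs Dube: Dube, 12–5.
Ruiz vs Kaur: Ruiz is ranked higher on 0 ballots, Kaur on 17. Kaur wins 17–0.
Ruiz beats no one; loses to Mbeki, Pham, Dube, Kaur — 0 pairwise wins.

0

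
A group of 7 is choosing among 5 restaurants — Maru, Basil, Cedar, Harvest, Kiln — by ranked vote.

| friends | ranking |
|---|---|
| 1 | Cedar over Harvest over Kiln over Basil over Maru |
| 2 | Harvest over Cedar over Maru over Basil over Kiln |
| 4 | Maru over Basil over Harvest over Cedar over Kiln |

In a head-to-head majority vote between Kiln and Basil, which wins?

Ballots ranking Kiln above Basil: 1.
Ballots ranking Basil above Kiln: 7 − 1 = 6.
Basil wins the head-to-head 6–1.

Basil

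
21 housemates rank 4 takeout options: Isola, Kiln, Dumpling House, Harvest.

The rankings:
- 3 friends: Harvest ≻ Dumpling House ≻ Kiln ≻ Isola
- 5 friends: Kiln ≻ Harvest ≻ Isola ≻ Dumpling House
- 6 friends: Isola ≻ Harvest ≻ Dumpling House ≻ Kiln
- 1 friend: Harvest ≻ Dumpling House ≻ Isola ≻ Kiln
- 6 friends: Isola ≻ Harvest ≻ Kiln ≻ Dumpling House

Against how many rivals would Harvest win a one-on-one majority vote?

Harvest against each rival (21 friends):
Harvest–Isola: Isola 12–9.
Harvest vs Kiln: 16 to 5, Harvest.
Harvest vs Dumpling House: Harvest preferred on 3+5+6+1+6 = 21 ballots; Harvest wins 21–0.
Harvest beats Kiln, Dumpling House; loses to Isola — 2 pairwise wins.

2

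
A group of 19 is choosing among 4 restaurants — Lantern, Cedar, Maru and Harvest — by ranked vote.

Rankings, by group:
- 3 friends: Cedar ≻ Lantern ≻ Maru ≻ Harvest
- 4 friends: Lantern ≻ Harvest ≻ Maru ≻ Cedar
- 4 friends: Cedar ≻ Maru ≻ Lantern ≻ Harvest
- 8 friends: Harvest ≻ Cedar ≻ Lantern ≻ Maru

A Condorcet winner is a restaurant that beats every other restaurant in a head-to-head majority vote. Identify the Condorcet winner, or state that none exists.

Head-to-head results (19 friends):
Lantern vs Cedar: Cedar wins 15–4.
Lantern–Maru: Lantern 15–4.
Lantern–Harvest: Lantern 11–8.
Cedar vs Maru: Cedar wins 15–4.
Cedar vs Harvest: Harvest, 12–7.
Maru vs Harvest: 7 to 12, Harvest.
Every restaurant loses at least once (Lantern loses to Cedar; Cedar loses to Harvest; Maru loses to Lantern; Harvest loses to Lantern). The majority relation contains the cycle Lantern → Harvest → Cedar → Lantern, so there is no Condorcet winner.

none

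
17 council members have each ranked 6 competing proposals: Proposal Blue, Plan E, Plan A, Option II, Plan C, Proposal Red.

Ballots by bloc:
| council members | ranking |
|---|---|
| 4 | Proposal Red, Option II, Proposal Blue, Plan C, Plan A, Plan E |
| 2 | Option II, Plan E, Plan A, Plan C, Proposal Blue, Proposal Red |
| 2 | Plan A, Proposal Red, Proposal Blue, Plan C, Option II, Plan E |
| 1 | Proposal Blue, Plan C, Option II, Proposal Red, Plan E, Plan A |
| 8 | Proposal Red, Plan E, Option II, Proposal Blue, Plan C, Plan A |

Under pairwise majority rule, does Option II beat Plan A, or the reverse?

Option II

Ballots ranking Option II above Plan A: 4 + 2 + 1 + 8 = 15.
Ballots ranking Plan A above Option II: 17 − 15 = 2.
Option II wins the head-to-head 15–2.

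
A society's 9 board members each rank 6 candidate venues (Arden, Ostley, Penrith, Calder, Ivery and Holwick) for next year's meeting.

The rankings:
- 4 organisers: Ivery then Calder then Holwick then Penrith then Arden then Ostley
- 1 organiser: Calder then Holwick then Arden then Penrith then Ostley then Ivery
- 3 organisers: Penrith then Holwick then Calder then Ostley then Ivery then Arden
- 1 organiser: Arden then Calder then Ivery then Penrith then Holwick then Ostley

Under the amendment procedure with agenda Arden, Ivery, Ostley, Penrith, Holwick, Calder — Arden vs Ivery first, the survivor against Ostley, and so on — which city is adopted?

Round 1: Arden vs Ivery — 2–7, Ivery advances.
Round 2: Ivery vs Ostley — 5–4, Ivery advances.
Round 3: Ivery vs Penrith — 5–4, Ivery advances.
Round 4: Ivery vs Holwick — 5–4, Ivery advances.
Round 5: Ivery vs Calder — 4–5, Calder advances.
The agenda winner is Calder.

Calder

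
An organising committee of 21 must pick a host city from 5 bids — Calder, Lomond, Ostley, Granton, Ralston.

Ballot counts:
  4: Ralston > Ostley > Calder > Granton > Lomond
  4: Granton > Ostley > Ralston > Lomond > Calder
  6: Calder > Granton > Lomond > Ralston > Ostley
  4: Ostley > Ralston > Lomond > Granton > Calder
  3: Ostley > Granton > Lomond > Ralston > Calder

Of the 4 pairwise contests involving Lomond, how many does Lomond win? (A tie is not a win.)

1

Lomond against each rival (21 organisers):
Lomond vs Calder: Lomond is ranked higher on 4+4+3 = 11 ballots, Calder on 10. Lomond wins 11–10.
Lomond vs Ostley: Lomond is ranked higher on 6 ballots, Ostley on 15. Ostley wins 15–6.
Lomond vs Granton: Lomond preferred on 4 ballots; Granton wins 17–4.
Lomond vs Ralston: Lomond preferred on 6+3 = 9 ballots; Ralston wins 12–9.
Lomond beats Calder; loses to Ostley, Granton, Ralston — 1 pairwise win.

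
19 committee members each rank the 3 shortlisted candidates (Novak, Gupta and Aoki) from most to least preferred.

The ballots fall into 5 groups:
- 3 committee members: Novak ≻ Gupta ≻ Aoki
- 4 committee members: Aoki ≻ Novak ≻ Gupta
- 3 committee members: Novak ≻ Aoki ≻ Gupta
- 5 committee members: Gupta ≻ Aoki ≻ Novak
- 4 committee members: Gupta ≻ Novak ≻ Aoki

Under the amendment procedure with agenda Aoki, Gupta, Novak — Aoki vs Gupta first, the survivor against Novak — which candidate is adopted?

Round 1: Aoki vs Gupta — 7–12, Gupta advances.
Round 2: Gupta vs Novak — 9–10, Novak advances.
The agenda winner is Novak.

Novak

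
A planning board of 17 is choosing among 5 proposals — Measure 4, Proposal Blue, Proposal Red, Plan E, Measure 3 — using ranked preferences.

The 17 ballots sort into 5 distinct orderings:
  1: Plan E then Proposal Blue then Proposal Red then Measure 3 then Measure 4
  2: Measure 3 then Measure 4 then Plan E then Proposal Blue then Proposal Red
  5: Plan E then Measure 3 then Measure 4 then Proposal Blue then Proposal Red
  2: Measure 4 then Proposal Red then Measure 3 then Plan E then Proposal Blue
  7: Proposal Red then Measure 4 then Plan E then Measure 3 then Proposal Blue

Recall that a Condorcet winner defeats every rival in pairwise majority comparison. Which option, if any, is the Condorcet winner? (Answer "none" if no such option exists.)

Measure 4

Pairwise majorities:
Measure 4–Proposal Blue: Measure 4 16–1.
Measure 4 vs Proposal Red: Measure 4 wins 9–8.
Measure 4 vs Plan E: Measure 4 wins 11–6.
Measure 4 vs Measure 3: Measure 4, 9–8.
Proposal Blue vs Proposal Red: Proposal Red, 9–8.
Proposal Blue vs Plan E: Plan E wins 17–0.
Proposal Blue–Measure 3: Measure 3 16–1.
Proposal Red–Plan E: Proposal Red 9–8.
Proposal Red–Measure 3: Proposal Red 10–7.
Plan E–Measure 3: Plan E 13–4.
Measure 4 defeats every rival head-to-head and is the Condorcet winner.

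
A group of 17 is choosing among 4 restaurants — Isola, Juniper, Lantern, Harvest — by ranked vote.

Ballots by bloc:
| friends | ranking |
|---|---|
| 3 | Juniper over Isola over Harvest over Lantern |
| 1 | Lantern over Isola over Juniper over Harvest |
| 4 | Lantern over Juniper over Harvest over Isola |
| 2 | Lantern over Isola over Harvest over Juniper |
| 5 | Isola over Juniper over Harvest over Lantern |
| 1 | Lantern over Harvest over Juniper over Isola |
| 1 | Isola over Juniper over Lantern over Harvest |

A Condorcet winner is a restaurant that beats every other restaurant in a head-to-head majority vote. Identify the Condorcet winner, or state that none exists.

Isola

Head-to-head results (17 friends):
Isola–Juniper: Isola 9–8.
Isola vs Lantern: Isola wins 9–8.
Isola vs Harvest: Isola wins 12–5.
Juniper–Lantern: Juniper 9–8.
Juniper vs Harvest: Juniper, 14–3.
Lantern vs Harvest: Lantern wins 9–8.
Only Isola has no losses; Isola is the Condorcet winner.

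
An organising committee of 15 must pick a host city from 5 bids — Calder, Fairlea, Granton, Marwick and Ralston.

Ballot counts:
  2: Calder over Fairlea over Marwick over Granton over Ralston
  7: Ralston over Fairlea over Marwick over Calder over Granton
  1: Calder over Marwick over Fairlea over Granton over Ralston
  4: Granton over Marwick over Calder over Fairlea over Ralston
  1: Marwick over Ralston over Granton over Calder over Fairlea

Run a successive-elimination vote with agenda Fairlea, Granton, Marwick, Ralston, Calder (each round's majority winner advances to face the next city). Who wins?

Ralston

Round 1: Fairlea vs Granton — 10–5, Fairlea advances.
Round 2: Fairlea vs Marwick — 9–6, Fairlea advances.
Round 3: Fairlea vs Ralston — 7–8, Ralston advances.
Round 4: Ralston vs Calder — 8–7, Ralston advances.
Ralston survives the agenda.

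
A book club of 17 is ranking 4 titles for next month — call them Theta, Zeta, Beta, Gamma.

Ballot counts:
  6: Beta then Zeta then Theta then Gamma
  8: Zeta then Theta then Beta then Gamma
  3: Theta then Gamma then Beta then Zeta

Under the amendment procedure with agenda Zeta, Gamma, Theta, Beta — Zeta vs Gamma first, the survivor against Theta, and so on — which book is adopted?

Round 1: Zeta vs Gamma — 14–3, Zeta advances.
Round 2: Zeta vs Theta — 14–3, Zeta advances.
Round 3: Zeta vs Beta — 8–9, Beta advances.
Beta survives the agenda.

Beta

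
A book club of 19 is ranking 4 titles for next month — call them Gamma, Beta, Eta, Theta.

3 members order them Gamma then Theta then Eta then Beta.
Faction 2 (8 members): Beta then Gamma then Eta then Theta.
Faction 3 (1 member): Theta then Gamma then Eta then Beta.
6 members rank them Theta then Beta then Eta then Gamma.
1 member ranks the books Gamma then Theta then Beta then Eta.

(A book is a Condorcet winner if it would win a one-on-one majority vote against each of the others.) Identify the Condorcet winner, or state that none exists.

Head-to-head results (19 members):
Gamma vs Beta: 3+1+1 = 5 for Gamma, 14 for Beta — Beta by 14–5.
Gamma vs Eta: Gamma is ranked higher on 3+8+1+1 = 13 ballots, Eta on 6. Gamma wins 13–6.
Gamma vs Theta: Gamma is ranked higher on 3+8+1 = 12 ballots, Theta on 7. Gamma wins 12–7.
Beta vs Eta: Beta is ranked higher on 8+6+1 = 15 ballots, Eta on 4. Beta wins 15–4.
Beta vs Theta: 8 to 11, Theta.
Eta vs Theta: Eta preferred on 8 ballots; Theta wins 11–8.
Every book loses at least once (Gamma loses to Beta; Beta loses to Theta; Eta loses to Gamma; Theta loses to Gamma). The majority relation contains the cycle Gamma → Theta → Beta → Gamma, so there is no Condorcet winner.

none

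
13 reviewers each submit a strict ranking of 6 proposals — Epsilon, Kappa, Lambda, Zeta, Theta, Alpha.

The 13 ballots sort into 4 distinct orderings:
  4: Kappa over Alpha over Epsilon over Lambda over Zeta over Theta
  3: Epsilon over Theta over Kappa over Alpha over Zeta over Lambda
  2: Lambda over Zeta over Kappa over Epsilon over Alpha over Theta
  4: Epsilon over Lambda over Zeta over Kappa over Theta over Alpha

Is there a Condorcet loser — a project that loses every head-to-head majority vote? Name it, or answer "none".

Head-to-head results (13 reviewers):
Epsilon vs Kappa: Epsilon, 7–6.
Epsilon vs Lambda: 11 to 2, Epsilon.
Epsilon vs Zeta: Epsilon wins 11–2.
Epsilon vs Theta: Epsilon, 13–0.
Epsilon vs Alpha: Epsilon, 9–4.
Kappa vs Lambda: Kappa preferred on 4+3 = 7 ballots; Kappa wins 7–6.
Kappa vs Zeta: Kappa, 7–6.
Kappa vs Theta: Kappa, 10–3.
Kappa vs Alpha: 4+3+2+4 = 13 for Kappa, 0 for Alpha — Kappa by 13–0.
Lambda vs Zeta: Lambda preferred on 4+2+4 = 10 ballots; Lambda wins 10–3.
Lambda–Theta: Lambda 10–3.
Lambda vs Alpha: Lambda is ranked higher on 2+4 = 6 ballots, Alpha on 7. Alpha wins 7–6.
Zeta vs Theta: 4+2+4 = 10 for Zeta, 3 for Theta — Zeta by 10–3.
Zeta vs Alpha: Alpha wins 7–6.
Theta–Alpha: Theta 7–6.
Each project has at least one pairwise win (Epsilon beats Kappa; Kappa beats Lambda; Lambda beats Zeta; Zeta beats Theta; Theta beats Alpha; Alpha beats Lambda) — no Condorcet loser.

none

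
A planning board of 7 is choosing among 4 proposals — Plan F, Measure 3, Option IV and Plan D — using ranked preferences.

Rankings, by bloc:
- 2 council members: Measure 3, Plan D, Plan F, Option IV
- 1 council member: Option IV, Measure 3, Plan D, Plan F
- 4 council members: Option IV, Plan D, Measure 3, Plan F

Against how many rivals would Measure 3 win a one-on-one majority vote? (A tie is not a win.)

1

Measure 3 against each rival (7 council members):
Measure 3 vs Plan F: 7 to 0, Measure 3.
Measure 3–Option IV: Option IV 5–2.
Measure 3–Plan D: Plan D 4–3.
Measure 3 beats Plan F; loses to Option IV, Plan D — 1 pairwise win.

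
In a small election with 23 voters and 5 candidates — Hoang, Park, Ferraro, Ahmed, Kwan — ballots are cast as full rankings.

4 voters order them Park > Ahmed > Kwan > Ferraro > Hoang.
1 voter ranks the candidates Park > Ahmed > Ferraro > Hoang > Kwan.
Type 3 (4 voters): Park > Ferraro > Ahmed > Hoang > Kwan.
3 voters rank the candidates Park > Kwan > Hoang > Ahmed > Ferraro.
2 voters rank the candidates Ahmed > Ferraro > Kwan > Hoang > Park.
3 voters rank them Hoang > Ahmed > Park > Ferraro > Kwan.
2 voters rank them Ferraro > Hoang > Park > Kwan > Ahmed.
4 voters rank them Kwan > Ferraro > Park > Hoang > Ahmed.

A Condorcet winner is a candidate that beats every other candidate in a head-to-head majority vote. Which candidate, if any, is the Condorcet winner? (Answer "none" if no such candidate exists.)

Park

Pairwise majorities:
Hoang vs Park: 7 to 16, Park.
Hoang vs Ferraro: 6 to 17, Ferraro.
Hoang vs Ahmed: Hoang is ranked higher on 3+3+2+4 = 12 ballots, Ahmed on 11. Hoang wins 12–11.
Hoang vs Kwan: 1+4+3+2 = 10 for Hoang, 13 for Kwan — Kwan by 13–10.
Park vs Ferraro: Park preferred on 4+1+4+3+3 = 15 ballots; Park wins 15–8.
Park vs Ahmed: Park is ranked higher on 4+1+4+3+2+4 = 18 ballots, Ahmed on 5. Park wins 18–5.
Park vs Kwan: 4+1+4+3+3+2 = 17 for Park, 6 for Kwan — Park by 17–6.
Ferraro vs Ahmed: Ferraro is ranked higher on 4+2+4 = 10 ballots, Ahmed on 13. Ahmed wins 13–10.
Ferraro vs Kwan: Ferraro is ranked higher on 1+4+2+3+2 = 12 ballots, Kwan on 11. Ferraro wins 12–11.
Ahmed vs Kwan: 4+1+4+2+3 = 14 for Ahmed, 9 for Kwan — Ahmed by 14–9.
Only Park has no losses; Park is the Condorcet winner.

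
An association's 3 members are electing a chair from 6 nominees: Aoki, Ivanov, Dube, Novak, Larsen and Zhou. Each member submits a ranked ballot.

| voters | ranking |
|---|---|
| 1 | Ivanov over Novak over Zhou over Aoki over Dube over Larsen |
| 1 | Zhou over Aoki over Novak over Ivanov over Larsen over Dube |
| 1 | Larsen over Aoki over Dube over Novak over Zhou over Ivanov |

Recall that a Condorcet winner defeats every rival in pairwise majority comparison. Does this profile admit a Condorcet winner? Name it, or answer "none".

Head-to-head results (3 voters):
Aoki vs Ivanov: Aoki preferred on 1+1 = 2 ballots; Aoki wins 2–1.
Aoki vs Dube: 1+1+1 = 3 for Aoki, 0 for Dube — Aoki by 3–0.
Aoki vs Novak: Aoki is ranked higher on 1+1 = 2 ballots, Novak on 1. Aoki wins 2–1.
Aoki vs Larsen: 2 to 1, Aoki.
Aoki vs Zhou: 1 to 2, Zhou.
Ivanov vs Dube: Ivanov preferred on 1+1 = 2 ballots; Ivanov wins 2–1.
Ivanov vs Novak: 1 to 2, Novak.
Ivanov vs Larsen: 1+1 = 2 for Ivanov, 1 for Larsen — Ivanov by 2–1.
Ivanov vs Zhou: Ivanov preferred on 1 ballot; Zhou wins 2–1.
Dube vs Novak: 1 to 2, Novak.
Dube vs Larsen: Dube preferred on 1 ballot; Larsen wins 2–1.
Dube vs Zhou: Dube is ranked higher on 1 ballot, Zhou on 2. Zhou wins 2–1.
Novak vs Larsen: Novak preferred on 1+1 = 2 ballots; Novak wins 2–1.
Novak vs Zhou: Novak is ranked higher on 1+1 = 2 ballots, Zhou on 1. Novak wins 2–1.
Larsen vs Zhou: 1 for Larsen, 2 for Zhou — Zhou by 2–1.
Every candidate loses at least once (Aoki loses to Zhou; Ivanov loses to Aoki; Dube loses to Aoki; Novak loses to Aoki; Larsen loses to Aoki; Zhou loses to Novak). The majority relation contains the cycle Aoki → Novak → Zhou → Aoki, so there is no Condorcet winner.

none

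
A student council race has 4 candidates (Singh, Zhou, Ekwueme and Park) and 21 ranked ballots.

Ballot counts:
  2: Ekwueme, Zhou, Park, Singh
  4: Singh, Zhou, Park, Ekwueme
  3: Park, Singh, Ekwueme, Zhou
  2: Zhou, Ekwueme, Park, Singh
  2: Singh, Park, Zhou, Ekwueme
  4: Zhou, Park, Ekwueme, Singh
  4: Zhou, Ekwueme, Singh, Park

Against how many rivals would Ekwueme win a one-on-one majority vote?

1

Ekwueme against each rival (21 voters):
Ekwueme vs Singh: Ekwueme preferred on 2+2+4+4 = 12 ballots; Ekwueme wins 12–9.
Ekwueme vs Zhou: Ekwueme is ranked higher on 2+3 = 5 ballots, Zhou on 16. Zhou wins 16–5.
Ekwueme vs Park: Park, 13–8.
Ekwueme beats Singh; loses to Zhou, Park — 1 pairwise win.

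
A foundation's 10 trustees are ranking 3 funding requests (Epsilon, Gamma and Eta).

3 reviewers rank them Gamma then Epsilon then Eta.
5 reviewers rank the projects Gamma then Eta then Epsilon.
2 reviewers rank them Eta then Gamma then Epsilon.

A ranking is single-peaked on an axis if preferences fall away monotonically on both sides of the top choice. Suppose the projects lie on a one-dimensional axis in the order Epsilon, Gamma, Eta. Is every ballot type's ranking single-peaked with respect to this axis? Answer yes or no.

yes

Axis positions: Epsilon=1, Gamma=2, Eta=3.
Ballot type 1 (peak Gamma at position 2): ranking walks positions 2-1-3, expanding outward from the peak — single-peaked.
Ballot type 2 (peak Gamma at position 2): ranking walks positions 2-3-1, expanding outward from the peak — single-peaked.
Ballot type 3 (peak Eta at position 3): ranking walks positions 3-2-1, expanding outward from the peak — single-peaked.
Every ranking is single-peaked on this axis.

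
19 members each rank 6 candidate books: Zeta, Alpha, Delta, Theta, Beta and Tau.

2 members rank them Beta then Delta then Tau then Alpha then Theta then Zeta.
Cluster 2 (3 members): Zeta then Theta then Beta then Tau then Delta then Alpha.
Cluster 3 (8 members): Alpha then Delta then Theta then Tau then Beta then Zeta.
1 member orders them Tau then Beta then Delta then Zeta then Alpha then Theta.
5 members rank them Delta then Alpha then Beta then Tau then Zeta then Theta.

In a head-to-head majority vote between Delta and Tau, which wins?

Ballots ranking Delta above Tau: 2 + 8 + 5 = 15.
Ballots ranking Tau above Delta: 19 − 15 = 4.
Delta wins the head-to-head 15–4.

Delta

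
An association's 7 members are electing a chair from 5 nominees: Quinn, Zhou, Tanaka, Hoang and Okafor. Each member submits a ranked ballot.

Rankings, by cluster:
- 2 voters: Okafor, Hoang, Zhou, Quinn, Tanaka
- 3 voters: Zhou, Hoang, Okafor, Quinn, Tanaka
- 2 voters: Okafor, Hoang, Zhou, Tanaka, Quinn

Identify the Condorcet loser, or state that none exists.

Tanaka

Pairwise majorities:
Quinn vs Zhou: 0 for Quinn, 7 for Zhou — Zhou by 7–0.
Quinn vs Tanaka: Quinn, 5–2.
Quinn vs Hoang: Quinn is ranked higher on 0 ballots, Hoang on 7. Hoang wins 7–0.
Quinn vs Okafor: 0 to 7, Okafor.
Zhou vs Tanaka: Zhou is ranked higher on 2+3+2 = 7 ballots, Tanaka on 0. Zhou wins 7–0.
Zhou vs Hoang: Zhou is ranked higher on 3 ballots, Hoang on 4. Hoang wins 4–3.
Zhou–Okafor: Okafor 4–3.
Tanaka vs Hoang: 0 for Tanaka, 7 for Hoang — Hoang by 7–0.
Tanaka vs Okafor: Tanaka preferred on 0 ballots; Okafor wins 7–0.
Hoang vs Okafor: 3 to 4, Okafor.
Tanaka loses to every other candidate — it is the Condorcet loser.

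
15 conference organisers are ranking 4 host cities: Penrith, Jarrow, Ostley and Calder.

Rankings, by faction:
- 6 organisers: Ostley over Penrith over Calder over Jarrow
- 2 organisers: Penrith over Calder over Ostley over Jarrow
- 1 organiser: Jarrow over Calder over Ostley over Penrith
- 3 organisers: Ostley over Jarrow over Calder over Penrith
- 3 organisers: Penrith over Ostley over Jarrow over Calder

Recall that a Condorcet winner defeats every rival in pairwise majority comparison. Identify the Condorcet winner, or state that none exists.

Pairwise majorities:
Penrith vs Jarrow: Penrith, 11–4.
Penrith vs Ostley: Ostley wins 10–5.
Penrith vs Calder: Penrith, 11–4.
Jarrow vs Ostley: Ostley wins 14–1.
Jarrow vs Calder: Calder, 8–7.
Ostley–Calder: Ostley 12–3.
Only Ostley has no losses; Ostley is the Condorcet winner.

Ostley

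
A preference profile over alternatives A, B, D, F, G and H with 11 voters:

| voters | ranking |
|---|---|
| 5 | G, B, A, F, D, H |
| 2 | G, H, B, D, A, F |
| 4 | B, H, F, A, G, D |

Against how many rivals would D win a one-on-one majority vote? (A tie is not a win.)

D against each rival (11 voters):
D vs A: A wins 9–2.
D vs B: 0 to 11, B.
D–F: F 9–2.
D vs G: D preferred on 0 ballots; G wins 11–0.
D vs H: 5 for D, 6 for H — H by 6–5.
D beats no one; loses to A, B, F, G, H — 0 pairwise wins.

0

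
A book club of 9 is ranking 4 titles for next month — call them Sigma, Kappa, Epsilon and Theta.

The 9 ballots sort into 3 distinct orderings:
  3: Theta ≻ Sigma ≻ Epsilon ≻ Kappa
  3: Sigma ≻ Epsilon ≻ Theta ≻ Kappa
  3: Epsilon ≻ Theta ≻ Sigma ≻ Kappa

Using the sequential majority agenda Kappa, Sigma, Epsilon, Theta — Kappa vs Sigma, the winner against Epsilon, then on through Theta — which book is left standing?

Theta

Round 1: Kappa vs Sigma — 0–9, Sigma advances.
Round 2: Sigma vs Epsilon — 6–3, Sigma advances.
Round 3: Sigma vs Theta — 3–6, Theta advances.
Theta survives the agenda.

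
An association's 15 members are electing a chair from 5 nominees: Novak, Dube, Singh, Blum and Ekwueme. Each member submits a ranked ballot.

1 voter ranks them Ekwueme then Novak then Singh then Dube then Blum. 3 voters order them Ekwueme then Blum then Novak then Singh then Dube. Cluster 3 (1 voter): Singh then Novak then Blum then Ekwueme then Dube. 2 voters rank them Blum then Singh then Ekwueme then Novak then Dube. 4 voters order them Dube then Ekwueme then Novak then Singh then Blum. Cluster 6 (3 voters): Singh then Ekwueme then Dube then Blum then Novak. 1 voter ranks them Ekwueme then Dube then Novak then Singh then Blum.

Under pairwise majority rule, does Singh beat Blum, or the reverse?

Ballots ranking Singh above Blum: 1 + 1 + 4 + 3 + 1 = 10.
Ballots ranking Blum above Singh: 15 − 10 = 5.
Singh wins the head-to-head 10–5.

Singh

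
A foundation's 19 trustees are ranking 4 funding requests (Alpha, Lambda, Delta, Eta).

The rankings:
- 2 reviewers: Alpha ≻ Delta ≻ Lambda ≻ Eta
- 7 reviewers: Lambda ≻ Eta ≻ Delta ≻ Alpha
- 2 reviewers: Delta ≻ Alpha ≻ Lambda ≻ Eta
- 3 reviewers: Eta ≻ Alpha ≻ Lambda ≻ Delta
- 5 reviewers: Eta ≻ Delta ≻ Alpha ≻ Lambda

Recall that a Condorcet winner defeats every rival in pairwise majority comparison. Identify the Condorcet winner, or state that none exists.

none

Head-to-head results (19 reviewers):
Alpha vs Lambda: Alpha wins 12–7.
Alpha–Delta: Delta 14–5.
Alpha vs Eta: 2+2 = 4 for Alpha, 15 for Eta — Eta by 15–4.
Lambda vs Delta: 10 to 9, Lambda.
Lambda vs Eta: Lambda, 11–8.
Delta vs Eta: Eta wins 15–4.
No project is unbeaten: Alpha loses to Delta; Lambda loses to Alpha; Delta loses to Lambda; Eta loses to Lambda. In particular Alpha → Lambda → Delta → Alpha is a majority cycle — no Condorcet winner exists.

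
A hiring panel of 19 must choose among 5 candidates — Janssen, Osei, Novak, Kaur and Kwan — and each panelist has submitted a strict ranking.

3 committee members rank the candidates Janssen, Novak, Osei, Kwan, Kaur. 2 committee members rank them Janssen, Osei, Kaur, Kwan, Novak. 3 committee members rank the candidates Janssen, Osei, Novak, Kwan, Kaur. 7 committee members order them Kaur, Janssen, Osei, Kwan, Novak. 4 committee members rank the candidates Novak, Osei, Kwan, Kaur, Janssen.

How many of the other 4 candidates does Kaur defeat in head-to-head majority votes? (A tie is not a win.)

1

Kaur against each rival (19 committee members):
Kaur vs Janssen: Kaur, 11–8.
Kaur vs Osei: Osei wins 12–7.
Kaur vs Novak: Novak, 10–9.
Kaur vs Kwan: 9 to 10, Kwan.
Kaur beats Janssen; loses to Osei, Novak, Kwan — 1 pairwise win.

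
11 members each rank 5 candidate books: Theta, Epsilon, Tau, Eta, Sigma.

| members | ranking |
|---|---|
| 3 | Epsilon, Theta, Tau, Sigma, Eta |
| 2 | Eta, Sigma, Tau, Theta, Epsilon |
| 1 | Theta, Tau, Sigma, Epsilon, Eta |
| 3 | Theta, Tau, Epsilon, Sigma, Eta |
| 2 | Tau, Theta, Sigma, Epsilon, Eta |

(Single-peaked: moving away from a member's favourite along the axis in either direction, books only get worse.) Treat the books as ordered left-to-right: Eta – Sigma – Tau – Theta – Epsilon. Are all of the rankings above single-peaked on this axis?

yes

Axis positions: Eta=1, Sigma=2, Tau=3, Theta=4, Epsilon=5.
Faction 1 (peak Epsilon at position 5): ranking walks positions 5-4-3-2-1, expanding outward from the peak — single-peaked.
Faction 2 (peak Eta at position 1): ranking walks positions 1-2-3-4-5, expanding outward from the peak — single-peaked.
Faction 3 (peak Theta at position 4): ranking walks positions 4-3-2-5-1, expanding outward from the peak — single-peaked.
Faction 4 (peak Theta at position 4): ranking walks positions 4-3-5-2-1, expanding outward from the peak — single-peaked.
Faction 5 (peak Tau at position 3): ranking walks positions 3-4-2-5-1, expanding outward from the peak — single-peaked.
Every ranking is single-peaked on this axis.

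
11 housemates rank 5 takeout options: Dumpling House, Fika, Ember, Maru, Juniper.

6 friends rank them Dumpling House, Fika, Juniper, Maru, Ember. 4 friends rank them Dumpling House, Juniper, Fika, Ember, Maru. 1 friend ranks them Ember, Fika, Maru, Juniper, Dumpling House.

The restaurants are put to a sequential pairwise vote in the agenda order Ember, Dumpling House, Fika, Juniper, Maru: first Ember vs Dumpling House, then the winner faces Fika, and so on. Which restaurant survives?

Round 1: Ember vs Dumpling House — 1–10, Dumpling House advances.
Round 2: Dumpling House vs Fika — 10–1, Dumpling House advances.
Round 3: Dumpling House vs Juniper — 10–1, Dumpling House advances.
Round 4: Dumpling House vs Maru — 10–1, Dumpling House advances.
Dumpling House survives the agenda.

Dumpling House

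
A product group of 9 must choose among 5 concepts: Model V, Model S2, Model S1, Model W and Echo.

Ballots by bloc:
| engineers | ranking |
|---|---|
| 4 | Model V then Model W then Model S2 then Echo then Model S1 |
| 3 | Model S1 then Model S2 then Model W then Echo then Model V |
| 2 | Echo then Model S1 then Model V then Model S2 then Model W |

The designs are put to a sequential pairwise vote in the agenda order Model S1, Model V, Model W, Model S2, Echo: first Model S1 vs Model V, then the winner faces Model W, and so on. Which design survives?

Round 1: Model S1 vs Model V — 5–4, Model S1 advances.
Round 2: Model S1 vs Model W — 5–4, Model S1 advances.
Round 3: Model S1 vs Model S2 — 5–4, Model S1 advances.
Round 4: Model S1 vs Echo — 3–6, Echo advances.
Echo survives the agenda.

Echo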